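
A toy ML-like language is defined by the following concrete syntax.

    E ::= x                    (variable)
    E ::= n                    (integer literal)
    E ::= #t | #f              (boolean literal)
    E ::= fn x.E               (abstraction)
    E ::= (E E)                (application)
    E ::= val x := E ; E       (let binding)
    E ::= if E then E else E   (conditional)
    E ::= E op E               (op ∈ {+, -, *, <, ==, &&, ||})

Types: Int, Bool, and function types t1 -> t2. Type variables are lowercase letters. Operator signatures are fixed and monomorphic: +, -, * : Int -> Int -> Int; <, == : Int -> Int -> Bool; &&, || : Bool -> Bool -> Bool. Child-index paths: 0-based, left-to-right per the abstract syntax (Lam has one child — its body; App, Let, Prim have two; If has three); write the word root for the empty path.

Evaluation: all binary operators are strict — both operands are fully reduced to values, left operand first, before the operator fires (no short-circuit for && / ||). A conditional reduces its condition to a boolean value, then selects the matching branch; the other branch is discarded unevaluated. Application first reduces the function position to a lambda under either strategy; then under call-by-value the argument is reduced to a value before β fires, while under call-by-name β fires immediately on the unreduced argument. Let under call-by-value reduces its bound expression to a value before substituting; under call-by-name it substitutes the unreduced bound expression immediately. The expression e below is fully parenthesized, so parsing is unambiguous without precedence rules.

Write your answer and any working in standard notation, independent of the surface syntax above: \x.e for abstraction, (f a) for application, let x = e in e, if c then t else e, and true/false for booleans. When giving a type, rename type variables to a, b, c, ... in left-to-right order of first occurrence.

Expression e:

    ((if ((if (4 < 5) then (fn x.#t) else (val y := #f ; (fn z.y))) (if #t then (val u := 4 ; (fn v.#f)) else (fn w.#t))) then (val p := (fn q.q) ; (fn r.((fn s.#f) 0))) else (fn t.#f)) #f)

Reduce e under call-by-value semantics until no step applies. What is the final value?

Answer: false

Trace:
step 0: ((if ((if (4 < 5) then (\x.true) else (let y = false in (\z.y))) (if true then (let u = 4 in (\v.false)) else (\w.true))) then (let p = (\q.q) in (\r.((\s.false) 0))) else (\t.false)) false)
step 1: [delta@0.0.0.0] ((if ((if true then (\x.true) else (let y = false in (\z.y))) (if true then (let u = 4 in (\v.false)) else (\w.true))) then (let p = (\q.q) in (\r.((\s.false) 0))) else (\t.false)) false)
step 2: [if@0.0.0] ((if ((\x.true) (if true then (let u = 4 in (\v.false)) else (\w.true))) then (let p = (\q.q) in (\r.((\s.false) 0))) else (\t.false)) false)
step 3: [if@0.0.1] ((if ((\x.true) (let u = 4 in (\v.false))) then (let p = (\q.q) in (\r.((\s.false) 0))) else (\t.false)) false)
step 4: [let@0.0.1] ((if ((\x.true) (\v.false)) then (let p = (\q.q) in (\r.((\s.false) 0))) else (\t.false)) false)
step 5: [beta@0.0] ((if true then (let p = (\q.q) in (\r.((\s.false) 0))) else (\t.false)) false)
step 6: [if@0] ((let p = (\q.q) in (\r.((\s.false) 0))) false)
step 7: [let@0] ((\r.((\s.false) 0)) false)
step 8: [beta@root] ((\s.false) 0)
step 9: [beta@root] false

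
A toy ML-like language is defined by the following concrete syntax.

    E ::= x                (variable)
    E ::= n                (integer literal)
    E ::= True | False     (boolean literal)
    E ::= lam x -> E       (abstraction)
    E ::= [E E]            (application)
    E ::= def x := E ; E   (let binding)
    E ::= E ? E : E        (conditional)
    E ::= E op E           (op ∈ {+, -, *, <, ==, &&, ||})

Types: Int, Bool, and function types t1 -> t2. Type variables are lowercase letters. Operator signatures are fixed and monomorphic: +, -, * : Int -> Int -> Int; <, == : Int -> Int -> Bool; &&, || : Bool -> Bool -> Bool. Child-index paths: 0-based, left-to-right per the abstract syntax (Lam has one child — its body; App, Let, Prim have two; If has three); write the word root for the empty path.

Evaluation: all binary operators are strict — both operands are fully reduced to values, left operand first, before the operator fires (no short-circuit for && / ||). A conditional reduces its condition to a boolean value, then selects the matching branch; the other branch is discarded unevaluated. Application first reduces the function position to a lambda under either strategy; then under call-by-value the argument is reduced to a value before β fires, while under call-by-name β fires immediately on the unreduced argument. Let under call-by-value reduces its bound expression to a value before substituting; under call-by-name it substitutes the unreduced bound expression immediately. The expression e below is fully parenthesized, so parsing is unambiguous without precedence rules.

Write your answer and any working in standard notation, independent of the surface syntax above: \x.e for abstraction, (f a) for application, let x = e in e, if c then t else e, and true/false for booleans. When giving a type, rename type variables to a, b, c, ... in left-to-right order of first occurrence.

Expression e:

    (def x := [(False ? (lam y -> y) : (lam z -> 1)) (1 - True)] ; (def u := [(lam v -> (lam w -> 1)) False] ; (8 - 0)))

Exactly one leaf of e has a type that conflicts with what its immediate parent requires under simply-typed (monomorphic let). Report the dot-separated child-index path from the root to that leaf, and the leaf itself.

Answer: 0.1.1 : true

Derivation:
  unify Bool ~ Bool
y : a
\y._ : a -> a
\z._ : b -> Int
  unify a -> a ~ b -> Int
  unify a ~ b
  unify b ~ Int
  unify Int ~ Int
  unify Bool ~ Int
  FAIL: mismatch Bool ~ Int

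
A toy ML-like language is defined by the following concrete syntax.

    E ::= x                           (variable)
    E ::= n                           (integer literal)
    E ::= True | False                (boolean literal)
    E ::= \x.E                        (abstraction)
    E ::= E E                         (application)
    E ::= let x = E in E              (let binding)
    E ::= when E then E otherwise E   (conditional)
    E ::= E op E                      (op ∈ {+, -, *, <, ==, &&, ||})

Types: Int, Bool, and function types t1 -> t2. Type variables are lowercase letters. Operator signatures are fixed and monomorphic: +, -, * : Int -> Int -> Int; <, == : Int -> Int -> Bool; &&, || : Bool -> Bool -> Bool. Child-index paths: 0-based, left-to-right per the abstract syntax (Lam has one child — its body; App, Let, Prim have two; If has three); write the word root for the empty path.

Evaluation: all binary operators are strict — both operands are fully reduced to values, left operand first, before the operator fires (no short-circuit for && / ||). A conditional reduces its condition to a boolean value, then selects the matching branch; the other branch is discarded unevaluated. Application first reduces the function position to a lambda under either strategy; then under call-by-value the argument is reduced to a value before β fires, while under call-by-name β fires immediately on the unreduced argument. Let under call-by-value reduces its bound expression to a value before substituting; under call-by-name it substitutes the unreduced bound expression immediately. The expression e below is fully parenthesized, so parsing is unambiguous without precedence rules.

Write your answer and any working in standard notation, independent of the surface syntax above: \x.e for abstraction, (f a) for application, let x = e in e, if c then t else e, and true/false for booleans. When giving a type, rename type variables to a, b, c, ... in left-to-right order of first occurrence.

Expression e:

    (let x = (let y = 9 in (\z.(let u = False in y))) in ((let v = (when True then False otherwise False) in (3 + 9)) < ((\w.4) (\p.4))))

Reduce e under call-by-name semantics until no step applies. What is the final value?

Working:
step 0: (let x = (let y = 9 in (\z.(let u = false in y))) in ((let v = (if true then false else false) in (3 + 9)) < ((\w.4) (\p.4))))
step 1: [let@root] ((let v = (if true then false else false) in (3 + 9)) < ((\w.4) (\p.4)))
step 2: [let@0] ((3 + 9) < ((\w.4) (\p.4)))
step 3: [delta@0] (12 < ((\w.4) (\p.4)))
step 4: [beta@1] (12 < 4)
step 5: [delta@root] false

Answer: false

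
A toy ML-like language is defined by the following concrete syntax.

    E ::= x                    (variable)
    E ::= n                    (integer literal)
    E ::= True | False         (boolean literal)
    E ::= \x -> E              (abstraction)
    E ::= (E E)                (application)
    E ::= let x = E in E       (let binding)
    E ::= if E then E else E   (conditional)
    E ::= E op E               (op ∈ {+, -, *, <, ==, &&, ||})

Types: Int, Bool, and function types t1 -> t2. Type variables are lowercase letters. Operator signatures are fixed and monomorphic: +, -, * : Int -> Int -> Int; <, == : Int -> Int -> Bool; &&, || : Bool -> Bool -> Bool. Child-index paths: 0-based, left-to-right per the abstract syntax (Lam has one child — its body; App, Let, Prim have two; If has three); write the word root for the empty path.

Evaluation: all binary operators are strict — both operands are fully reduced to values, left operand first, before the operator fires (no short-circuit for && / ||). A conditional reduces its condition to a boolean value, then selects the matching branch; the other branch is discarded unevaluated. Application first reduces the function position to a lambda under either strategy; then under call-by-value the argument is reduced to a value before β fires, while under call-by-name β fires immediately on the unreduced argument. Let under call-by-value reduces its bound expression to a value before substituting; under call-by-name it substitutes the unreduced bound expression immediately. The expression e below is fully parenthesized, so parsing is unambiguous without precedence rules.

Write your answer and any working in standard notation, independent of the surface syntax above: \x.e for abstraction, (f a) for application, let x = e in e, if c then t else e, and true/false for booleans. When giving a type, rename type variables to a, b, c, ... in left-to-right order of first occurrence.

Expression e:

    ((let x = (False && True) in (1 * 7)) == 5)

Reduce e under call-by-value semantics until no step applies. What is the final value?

Answer: false

Derivation:
step 0: ((let x = (false && true) in (1 * 7)) == 5)
step 1: [delta@0.0] ((let x = false in (1 * 7)) == 5)
step 2: [let@0] ((1 * 7) == 5)
step 3: [delta@0] (7 == 5)
step 4: [delta@root] false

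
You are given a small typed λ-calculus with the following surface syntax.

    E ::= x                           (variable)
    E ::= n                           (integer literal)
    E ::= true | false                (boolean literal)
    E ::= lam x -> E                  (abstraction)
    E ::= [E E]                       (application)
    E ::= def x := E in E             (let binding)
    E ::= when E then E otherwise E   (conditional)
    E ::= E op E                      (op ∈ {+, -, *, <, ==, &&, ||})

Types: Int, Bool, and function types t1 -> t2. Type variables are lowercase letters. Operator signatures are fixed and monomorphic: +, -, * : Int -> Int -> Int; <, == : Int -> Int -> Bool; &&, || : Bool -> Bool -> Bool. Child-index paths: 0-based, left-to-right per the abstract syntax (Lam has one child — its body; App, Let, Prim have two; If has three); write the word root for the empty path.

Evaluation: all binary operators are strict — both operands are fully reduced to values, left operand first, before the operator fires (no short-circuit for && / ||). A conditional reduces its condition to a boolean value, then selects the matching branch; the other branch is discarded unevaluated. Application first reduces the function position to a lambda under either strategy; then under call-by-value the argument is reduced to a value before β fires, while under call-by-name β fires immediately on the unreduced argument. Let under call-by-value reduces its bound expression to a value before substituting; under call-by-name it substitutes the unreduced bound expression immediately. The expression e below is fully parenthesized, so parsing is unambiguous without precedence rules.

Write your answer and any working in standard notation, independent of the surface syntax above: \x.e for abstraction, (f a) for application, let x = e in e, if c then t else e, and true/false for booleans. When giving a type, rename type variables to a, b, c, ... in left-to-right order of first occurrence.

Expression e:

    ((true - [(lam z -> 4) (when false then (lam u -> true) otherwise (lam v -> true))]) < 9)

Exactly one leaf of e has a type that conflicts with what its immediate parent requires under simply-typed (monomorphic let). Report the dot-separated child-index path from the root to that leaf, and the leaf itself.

Answer: 0.0 : true

Working:
  unify Bool ~ Int
  FAIL: mismatch Bool ~ Int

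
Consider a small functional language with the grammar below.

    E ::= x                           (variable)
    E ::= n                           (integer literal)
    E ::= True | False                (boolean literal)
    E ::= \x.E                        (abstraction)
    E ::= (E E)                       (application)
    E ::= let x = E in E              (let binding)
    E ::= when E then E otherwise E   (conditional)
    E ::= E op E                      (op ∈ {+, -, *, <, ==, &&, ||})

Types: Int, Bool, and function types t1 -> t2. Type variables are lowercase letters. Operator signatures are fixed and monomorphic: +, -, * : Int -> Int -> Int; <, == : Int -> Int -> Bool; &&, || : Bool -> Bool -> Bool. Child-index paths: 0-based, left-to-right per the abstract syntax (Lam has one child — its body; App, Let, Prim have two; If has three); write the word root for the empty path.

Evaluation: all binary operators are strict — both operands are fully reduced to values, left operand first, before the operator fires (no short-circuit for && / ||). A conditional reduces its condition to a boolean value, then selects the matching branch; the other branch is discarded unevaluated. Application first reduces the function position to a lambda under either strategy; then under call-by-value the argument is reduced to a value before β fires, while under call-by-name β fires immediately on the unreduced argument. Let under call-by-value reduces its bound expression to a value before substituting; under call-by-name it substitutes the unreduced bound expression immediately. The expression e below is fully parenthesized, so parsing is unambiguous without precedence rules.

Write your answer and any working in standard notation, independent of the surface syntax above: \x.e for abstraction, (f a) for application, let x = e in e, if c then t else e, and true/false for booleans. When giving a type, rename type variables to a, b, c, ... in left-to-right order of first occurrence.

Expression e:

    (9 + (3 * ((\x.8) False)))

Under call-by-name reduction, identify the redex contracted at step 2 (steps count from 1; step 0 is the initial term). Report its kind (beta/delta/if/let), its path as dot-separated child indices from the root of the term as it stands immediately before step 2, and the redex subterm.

Derivation:
step 0: (9 + (3 * ((\x.8) false)))
step 1: [beta@1.1] (9 + (3 * 8))
step 2: [delta@1] (9 + 24)

Answer: delta at 1 : (3 * 8)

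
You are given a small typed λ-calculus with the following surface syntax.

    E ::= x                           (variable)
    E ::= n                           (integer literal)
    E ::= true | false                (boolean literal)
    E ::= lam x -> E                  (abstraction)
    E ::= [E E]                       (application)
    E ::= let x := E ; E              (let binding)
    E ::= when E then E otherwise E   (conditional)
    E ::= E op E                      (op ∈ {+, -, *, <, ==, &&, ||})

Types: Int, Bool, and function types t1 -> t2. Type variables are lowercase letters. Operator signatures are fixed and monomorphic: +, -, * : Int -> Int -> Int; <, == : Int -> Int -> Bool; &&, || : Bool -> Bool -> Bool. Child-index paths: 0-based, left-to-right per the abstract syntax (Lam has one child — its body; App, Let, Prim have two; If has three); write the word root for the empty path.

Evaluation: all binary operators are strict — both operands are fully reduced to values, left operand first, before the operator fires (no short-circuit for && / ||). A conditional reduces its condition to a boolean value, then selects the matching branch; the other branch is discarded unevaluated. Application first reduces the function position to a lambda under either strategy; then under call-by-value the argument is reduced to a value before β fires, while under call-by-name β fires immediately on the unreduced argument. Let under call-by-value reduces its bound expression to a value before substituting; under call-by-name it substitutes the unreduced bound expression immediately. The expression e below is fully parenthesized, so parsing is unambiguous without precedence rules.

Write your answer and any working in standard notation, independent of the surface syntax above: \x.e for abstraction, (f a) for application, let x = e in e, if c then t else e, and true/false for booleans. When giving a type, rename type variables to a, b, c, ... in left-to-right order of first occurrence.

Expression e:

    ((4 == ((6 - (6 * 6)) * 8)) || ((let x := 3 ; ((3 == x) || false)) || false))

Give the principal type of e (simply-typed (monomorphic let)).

Answer: Bool

Trace:
  unify Int ~ Int
  unify Int ~ Int
  unify Int ~ Int
  unify Int ~ Int
  unify Int ~ Int
  unify Int ~ Int
  unify Int ~ Int
  unify Int ~ Int
  unify Bool ~ Bool
let x : Int
  unify Int ~ Int
x : Int
  unify Int ~ Int
  unify Bool ~ Bool
  unify Bool ~ Bool
  unify Bool ~ Bool
  unify Bool ~ Bool
  unify Bool ~ Bool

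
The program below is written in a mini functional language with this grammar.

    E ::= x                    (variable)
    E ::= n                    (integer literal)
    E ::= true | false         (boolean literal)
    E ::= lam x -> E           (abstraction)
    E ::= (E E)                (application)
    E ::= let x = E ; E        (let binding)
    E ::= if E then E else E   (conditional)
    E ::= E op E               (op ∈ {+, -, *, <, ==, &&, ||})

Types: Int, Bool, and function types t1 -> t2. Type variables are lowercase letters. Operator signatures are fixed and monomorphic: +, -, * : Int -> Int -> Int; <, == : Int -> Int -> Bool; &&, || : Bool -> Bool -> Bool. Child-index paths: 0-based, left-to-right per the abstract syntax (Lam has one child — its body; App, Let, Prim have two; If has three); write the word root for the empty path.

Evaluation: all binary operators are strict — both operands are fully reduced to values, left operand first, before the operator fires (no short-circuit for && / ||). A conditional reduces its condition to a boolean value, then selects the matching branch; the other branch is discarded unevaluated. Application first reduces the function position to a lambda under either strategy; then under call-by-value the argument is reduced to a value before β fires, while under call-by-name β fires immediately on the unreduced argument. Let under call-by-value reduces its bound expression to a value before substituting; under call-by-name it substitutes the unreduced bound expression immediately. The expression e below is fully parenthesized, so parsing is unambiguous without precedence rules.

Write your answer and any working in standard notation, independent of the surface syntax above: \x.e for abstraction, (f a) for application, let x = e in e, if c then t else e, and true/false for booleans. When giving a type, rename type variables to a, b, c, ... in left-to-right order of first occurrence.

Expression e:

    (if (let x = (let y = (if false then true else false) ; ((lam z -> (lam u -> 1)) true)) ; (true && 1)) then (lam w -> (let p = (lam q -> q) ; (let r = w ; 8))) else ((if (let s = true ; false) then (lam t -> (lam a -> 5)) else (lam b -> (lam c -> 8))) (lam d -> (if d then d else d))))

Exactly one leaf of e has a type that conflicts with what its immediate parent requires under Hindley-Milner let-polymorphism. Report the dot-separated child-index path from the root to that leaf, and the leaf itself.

Working:
  unify Bool ~ Bool
  unify Bool ~ Bool
let y : Bool
\u._ : b -> Int
\z._ : a -> b -> Int
  unify a -> b -> Int ~ Bool -> c
  unify a ~ Bool
  unify b -> Int ~ c
_ _ : b -> Int
let x : forall. b -> Int
  unify Bool ~ Bool
  unify Int ~ Bool
  FAIL: mismatch Int ~ Bool

Answer: 0.1.1 : 1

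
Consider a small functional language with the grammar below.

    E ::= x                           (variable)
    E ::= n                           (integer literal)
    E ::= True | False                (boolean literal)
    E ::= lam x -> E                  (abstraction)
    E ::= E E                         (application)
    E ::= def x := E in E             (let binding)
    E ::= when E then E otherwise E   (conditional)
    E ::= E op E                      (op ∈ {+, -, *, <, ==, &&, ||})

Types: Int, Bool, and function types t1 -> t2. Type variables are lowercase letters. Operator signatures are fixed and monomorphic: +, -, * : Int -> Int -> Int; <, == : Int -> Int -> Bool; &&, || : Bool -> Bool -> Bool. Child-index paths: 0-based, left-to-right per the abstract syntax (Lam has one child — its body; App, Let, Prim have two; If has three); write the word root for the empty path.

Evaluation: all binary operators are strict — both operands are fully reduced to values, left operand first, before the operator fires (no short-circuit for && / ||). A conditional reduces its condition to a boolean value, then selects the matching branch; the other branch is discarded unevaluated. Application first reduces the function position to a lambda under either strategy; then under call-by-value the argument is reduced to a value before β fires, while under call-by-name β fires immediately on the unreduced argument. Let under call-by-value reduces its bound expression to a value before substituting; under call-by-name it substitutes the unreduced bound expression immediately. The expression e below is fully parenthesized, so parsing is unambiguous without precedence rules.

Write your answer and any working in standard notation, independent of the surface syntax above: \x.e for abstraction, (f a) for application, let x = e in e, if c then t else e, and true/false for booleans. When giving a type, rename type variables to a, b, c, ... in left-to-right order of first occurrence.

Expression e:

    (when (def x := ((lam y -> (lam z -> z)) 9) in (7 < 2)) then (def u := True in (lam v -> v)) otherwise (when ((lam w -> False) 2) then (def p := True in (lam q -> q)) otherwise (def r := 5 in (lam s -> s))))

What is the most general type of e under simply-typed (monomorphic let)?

Derivation:
z : b
\z._ : b -> b
\y._ : a -> b -> b
  unify a -> b -> b ~ Int -> c
  unify a ~ Int
  unify b -> b ~ c
_ _ : b -> b
let x : b -> b
  unify Int ~ Int
  unify Int ~ Int
  unify Bool ~ Bool
let u : Bool
v : d
\v._ : d -> d
\w._ : e -> Bool
  unify e -> Bool ~ Int -> f
  unify e ~ Int
  unify Bool ~ f
_ _ : Bool
  unify Bool ~ Bool
let p : Bool
q : g
\q._ : g -> g
let r : Int
s : h
\s._ : h -> h
  unify g -> g ~ h -> h
  unify g ~ h
  unify h ~ h
  unify d -> d ~ h -> h
  unify d ~ h
  unify h ~ h

Answer: a -> a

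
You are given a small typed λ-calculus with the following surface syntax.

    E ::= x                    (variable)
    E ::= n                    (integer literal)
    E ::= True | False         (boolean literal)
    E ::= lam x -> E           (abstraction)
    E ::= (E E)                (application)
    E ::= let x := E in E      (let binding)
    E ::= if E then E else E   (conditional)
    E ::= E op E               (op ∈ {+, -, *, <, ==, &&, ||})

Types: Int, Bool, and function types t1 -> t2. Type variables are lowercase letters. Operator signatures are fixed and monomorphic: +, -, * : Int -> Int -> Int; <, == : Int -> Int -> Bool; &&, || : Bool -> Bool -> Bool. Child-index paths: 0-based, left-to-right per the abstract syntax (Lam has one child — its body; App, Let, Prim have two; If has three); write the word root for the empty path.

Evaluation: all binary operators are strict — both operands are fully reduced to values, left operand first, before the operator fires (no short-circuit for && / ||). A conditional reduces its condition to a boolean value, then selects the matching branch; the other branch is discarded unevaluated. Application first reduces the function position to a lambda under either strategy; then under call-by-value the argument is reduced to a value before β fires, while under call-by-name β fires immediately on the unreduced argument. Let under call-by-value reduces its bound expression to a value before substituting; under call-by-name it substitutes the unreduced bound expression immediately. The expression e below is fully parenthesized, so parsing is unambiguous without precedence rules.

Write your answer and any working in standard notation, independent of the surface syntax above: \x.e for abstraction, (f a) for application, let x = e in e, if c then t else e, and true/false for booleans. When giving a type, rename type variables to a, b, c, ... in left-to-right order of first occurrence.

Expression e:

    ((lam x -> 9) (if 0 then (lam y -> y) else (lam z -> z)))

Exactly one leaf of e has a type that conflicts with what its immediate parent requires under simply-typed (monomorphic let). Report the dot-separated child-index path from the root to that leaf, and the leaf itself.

Trace:
\x._ : a -> Int
  unify Int ~ Bool
  FAIL: mismatch Int ~ Bool

Answer: 1.0 : 0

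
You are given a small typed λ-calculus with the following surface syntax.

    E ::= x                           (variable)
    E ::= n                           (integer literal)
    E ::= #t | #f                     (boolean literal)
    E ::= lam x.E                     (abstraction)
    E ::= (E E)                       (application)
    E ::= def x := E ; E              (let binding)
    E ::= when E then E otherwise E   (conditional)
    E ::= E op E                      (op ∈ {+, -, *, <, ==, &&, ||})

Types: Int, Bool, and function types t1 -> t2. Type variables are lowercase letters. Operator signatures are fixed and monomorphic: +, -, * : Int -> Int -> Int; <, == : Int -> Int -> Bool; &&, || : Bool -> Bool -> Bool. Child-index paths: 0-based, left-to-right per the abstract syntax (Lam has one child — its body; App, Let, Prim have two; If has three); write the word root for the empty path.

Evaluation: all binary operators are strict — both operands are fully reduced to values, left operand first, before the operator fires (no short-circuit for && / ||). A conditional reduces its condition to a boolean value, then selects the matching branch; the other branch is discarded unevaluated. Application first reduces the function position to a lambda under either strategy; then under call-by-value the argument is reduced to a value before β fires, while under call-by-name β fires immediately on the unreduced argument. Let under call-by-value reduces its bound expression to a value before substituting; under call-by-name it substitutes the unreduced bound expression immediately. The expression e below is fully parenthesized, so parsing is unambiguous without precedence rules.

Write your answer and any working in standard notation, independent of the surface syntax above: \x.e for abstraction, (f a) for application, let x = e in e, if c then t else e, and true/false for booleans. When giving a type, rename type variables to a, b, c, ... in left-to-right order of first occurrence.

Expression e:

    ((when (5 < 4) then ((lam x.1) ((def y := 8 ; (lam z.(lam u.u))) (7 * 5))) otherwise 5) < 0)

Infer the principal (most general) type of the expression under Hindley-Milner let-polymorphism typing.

Answer: Bool

Trace:
  unify Int ~ Int
  unify Int ~ Int
  unify Bool ~ Bool
\x._ : a -> Int
let y : Int
u : c
\u._ : c -> c
\z._ : b -> c -> c
  unify Int ~ Int
  unify Int ~ Int
  unify b -> c -> c ~ Int -> d
  unify b ~ Int
  unify c -> c ~ d
_ _ : c -> c
  unify a -> Int ~ (c -> c) -> e
  unify a ~ c -> c
  unify Int ~ e
_ _ : Int
  unify Int ~ Int
  unify Int ~ Int
  unify Int ~ Int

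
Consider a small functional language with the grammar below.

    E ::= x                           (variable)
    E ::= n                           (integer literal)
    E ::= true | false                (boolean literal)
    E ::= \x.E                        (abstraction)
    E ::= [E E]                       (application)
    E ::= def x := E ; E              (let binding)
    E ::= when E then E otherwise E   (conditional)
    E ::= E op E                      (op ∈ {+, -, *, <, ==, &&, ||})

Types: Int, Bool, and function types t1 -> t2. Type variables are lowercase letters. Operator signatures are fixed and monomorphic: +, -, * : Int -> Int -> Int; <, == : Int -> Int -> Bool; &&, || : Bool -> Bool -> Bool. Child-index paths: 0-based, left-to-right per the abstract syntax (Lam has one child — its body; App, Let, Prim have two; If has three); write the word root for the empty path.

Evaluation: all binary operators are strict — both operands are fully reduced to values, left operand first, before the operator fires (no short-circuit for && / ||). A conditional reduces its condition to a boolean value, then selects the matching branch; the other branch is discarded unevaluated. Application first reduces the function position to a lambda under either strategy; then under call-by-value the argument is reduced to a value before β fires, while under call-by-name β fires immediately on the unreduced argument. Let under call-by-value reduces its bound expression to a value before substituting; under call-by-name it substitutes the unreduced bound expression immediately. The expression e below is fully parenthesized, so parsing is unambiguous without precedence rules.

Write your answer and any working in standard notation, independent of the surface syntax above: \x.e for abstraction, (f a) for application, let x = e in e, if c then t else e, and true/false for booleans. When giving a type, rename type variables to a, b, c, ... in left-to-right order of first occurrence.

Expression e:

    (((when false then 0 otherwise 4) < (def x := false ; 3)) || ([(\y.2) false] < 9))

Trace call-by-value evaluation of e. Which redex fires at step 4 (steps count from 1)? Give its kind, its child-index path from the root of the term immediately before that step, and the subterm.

Working:
step 0: (((if false then 0 else 4) < (let x = false in 3)) || (((\y.2) false) < 9))
step 1: [if@0.0] ((4 < (let x = false in 3)) || (((\y.2) false) < 9))
step 2: [let@0.1] ((4 < 3) || (((\y.2) false) < 9))
step 3: [delta@0] (false || (((\y.2) false) < 9))
step 4: [beta@1.0] (false || (2 < 9))

Answer: beta at 1.0 : ((\y.2) false)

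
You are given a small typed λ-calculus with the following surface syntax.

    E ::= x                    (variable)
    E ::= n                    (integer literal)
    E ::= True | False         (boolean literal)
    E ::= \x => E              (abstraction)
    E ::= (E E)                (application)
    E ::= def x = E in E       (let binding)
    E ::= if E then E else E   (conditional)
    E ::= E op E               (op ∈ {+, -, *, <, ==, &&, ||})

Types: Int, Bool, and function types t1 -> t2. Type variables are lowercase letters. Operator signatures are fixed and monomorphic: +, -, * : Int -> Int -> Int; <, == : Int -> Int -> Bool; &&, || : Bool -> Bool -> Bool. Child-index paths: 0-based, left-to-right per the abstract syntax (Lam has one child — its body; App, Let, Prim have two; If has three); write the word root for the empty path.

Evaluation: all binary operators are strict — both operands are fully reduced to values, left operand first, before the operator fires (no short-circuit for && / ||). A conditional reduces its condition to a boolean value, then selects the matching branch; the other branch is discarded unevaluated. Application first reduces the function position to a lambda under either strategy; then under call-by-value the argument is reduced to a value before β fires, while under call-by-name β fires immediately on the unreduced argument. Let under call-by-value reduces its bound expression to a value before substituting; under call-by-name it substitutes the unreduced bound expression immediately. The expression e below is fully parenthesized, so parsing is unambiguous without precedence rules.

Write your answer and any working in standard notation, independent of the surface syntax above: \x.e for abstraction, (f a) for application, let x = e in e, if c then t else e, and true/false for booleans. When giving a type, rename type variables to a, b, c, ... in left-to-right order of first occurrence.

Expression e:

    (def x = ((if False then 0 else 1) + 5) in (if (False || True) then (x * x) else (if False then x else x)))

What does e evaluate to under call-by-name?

Answer: 36

Derivation:
step 0: (let x = ((if false then 0 else 1) + 5) in (if (false || true) then (x * x) else (if false then x else x)))
step 1: [let@root] (if (false || true) then (((if false then 0 else 1) + 5) * ((if false then 0 else 1) + 5)) else (if false then ((if false then 0 else 1) + 5) else ((if false then 0 else 1) + 5)))
step 2: [delta@0] (if true then (((if false then 0 else 1) + 5) * ((if false then 0 else 1) + 5)) else (if false then ((if false then 0 else 1) + 5) else ((if false then 0 else 1) + 5)))
step 3: [if@root] (((if false then 0 else 1) + 5) * ((if false then 0 else 1) + 5))
step 4: [if@0.0] ((1 + 5) * ((if false then 0 else 1) + 5))
step 5: [delta@0] (6 * ((if false then 0 else 1) + 5))
step 6: [if@1.0] (6 * (1 + 5))
step 7: [delta@1] (6 * 6)
step 8: [delta@root] 36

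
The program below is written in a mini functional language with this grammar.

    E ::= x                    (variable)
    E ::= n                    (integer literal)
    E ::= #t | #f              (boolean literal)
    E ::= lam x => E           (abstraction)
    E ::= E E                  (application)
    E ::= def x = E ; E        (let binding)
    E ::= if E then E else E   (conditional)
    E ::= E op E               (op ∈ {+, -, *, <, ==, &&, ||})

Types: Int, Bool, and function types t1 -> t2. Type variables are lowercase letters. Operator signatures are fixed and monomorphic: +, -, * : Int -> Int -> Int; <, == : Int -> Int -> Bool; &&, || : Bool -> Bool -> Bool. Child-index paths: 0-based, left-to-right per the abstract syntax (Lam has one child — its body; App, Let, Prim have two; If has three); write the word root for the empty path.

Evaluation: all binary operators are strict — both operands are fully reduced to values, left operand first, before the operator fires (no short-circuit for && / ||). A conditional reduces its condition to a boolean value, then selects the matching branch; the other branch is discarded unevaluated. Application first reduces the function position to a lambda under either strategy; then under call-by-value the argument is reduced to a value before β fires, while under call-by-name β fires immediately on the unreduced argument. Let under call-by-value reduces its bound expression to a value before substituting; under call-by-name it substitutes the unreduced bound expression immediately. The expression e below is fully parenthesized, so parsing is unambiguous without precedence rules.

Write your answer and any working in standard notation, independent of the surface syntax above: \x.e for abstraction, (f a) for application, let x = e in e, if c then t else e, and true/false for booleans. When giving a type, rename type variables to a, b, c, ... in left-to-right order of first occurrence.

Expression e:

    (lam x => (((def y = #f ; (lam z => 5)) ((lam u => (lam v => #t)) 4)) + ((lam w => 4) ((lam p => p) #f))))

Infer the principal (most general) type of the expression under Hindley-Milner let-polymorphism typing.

Derivation:
let y : Bool
\z._ : b -> Int
\v._ : d -> Bool
\u._ : c -> d -> Bool
  unify c -> d -> Bool ~ Int -> e
  unify c ~ Int
  unify d -> Bool ~ e
_ _ : d -> Bool
  unify b -> Int ~ (d -> Bool) -> f
  unify b ~ d -> Bool
  unify Int ~ f
_ _ : Int
  unify Int ~ Int
\w._ : g -> Int
p : h
\p._ : h -> h
  unify h -> h ~ Bool -> i
  unify h ~ Bool
  unify Bool ~ i
_ _ : Bool
  unify g -> Int ~ Bool -> j
  unify g ~ Bool
  unify Int ~ j
_ _ : Int
  unify Int ~ Int
\x._ : a -> Int

Answer: a -> Int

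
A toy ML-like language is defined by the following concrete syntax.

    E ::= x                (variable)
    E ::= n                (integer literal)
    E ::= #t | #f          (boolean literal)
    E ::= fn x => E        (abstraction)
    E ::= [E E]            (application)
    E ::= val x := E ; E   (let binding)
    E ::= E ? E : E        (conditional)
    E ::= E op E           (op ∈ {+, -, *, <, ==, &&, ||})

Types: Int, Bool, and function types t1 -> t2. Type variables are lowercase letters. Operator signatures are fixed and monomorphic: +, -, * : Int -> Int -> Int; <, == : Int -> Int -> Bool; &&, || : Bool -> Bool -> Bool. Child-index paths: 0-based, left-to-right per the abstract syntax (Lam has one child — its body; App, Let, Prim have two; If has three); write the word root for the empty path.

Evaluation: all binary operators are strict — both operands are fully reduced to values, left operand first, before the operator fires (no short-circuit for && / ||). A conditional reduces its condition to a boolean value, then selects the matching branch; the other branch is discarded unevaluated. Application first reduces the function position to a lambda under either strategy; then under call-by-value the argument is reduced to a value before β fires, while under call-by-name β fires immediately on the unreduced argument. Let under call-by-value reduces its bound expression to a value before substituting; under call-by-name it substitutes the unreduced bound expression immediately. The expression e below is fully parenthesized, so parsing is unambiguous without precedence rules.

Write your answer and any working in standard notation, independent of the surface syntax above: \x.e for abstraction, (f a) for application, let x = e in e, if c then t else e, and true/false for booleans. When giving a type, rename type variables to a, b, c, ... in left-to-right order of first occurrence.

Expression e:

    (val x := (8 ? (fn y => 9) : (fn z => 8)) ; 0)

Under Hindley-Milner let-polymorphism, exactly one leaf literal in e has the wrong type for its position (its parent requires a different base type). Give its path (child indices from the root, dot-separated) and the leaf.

Answer: 0.0 : 8

Trace:
  unify Int ~ Bool
  FAIL: mismatch Int ~ Bool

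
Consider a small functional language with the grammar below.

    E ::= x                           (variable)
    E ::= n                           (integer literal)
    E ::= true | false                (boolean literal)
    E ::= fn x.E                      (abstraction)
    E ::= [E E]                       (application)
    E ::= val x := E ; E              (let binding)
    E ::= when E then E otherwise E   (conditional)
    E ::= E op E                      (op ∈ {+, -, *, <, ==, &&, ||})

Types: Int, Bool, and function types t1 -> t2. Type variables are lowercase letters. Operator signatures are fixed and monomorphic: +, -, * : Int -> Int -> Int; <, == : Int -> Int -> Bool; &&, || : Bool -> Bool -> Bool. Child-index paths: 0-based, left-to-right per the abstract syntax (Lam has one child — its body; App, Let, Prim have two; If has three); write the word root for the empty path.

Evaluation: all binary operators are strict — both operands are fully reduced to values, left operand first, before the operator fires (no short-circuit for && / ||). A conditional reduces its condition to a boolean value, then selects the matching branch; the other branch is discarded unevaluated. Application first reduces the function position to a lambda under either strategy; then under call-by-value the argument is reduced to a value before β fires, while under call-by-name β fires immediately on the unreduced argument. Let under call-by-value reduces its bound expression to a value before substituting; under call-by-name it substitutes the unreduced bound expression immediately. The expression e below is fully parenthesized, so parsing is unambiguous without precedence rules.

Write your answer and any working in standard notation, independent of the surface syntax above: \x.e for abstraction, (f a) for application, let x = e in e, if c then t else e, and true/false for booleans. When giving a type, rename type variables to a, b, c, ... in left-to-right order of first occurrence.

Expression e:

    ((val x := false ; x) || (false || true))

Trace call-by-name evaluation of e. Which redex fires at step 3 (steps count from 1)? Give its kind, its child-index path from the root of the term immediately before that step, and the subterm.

Trace:
step 0: ((let x = false in x) || (false || true))
step 1: [let@0] (false || (false || true))
step 2: [delta@1] (false || true)
step 3: [delta@root] true

Answer: delta at root : (false || true)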